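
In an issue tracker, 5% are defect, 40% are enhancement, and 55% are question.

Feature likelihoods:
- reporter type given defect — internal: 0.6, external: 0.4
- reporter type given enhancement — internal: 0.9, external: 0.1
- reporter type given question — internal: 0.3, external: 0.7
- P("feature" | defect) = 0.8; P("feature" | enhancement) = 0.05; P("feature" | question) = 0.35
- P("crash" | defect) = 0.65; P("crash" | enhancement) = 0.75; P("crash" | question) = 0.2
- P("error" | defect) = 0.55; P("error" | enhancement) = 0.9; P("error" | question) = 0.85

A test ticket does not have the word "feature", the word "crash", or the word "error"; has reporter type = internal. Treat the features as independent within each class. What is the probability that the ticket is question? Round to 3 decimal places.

defect: 0.05 × 0.6 × (1−0.8) × (1−0.65) × (1−0.55) = 0.000945
enhancement: 0.4 × 0.9 × (1−0.05) × (1−0.75) × (1−0.9) = 0.00855
question: 0.55 × 0.3 × (1−0.35) × (1−0.2) × (1−0.85) = 0.01287
P(question | x) = 0.01287 / 0.022365 ≈ 0.575

0.575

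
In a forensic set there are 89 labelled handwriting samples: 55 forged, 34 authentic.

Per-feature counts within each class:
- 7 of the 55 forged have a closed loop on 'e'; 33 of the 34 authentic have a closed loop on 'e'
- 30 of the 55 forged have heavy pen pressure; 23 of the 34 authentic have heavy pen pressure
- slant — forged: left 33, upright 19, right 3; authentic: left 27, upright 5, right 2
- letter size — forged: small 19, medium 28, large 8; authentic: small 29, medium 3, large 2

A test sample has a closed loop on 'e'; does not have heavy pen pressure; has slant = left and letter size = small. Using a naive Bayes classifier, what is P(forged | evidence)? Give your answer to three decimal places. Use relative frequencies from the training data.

forged: (55/89) × (7/55) × (25/55) × (33/55) × (19/55) ≈ 0.00741016
authentic: (34/89) × (33/34) × (11/34) × (27/34) × (29/34) ≈ 0.0812534
P(forged | x) = 0.00741016 / 0.08866356 ≈ 0.084

0.084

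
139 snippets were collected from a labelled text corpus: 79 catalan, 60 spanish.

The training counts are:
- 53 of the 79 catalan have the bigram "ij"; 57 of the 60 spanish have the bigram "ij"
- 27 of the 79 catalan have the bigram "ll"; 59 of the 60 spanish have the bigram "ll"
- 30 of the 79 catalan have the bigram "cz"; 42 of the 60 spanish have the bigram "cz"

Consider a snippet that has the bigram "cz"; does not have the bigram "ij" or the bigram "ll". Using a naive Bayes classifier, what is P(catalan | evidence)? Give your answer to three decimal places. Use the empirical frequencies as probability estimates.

0.995

catalan: (79/139) × (26/79) × (52/79) × (30/79) ≈ 0.0467551
spanish: (60/139) × (3/60) × (1/60) × (42/60) ≈ 0.000251799
P(catalan | x) = 0.0467551 / 0.047006899 ≈ 0.995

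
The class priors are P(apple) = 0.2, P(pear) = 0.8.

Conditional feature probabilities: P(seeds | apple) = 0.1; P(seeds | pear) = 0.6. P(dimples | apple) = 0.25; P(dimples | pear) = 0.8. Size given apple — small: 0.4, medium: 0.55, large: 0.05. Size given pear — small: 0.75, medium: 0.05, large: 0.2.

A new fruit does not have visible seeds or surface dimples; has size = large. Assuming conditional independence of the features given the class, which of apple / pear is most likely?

pear

apple: 0.2 × (1−0.1) × (1−0.25) × 0.05 = 0.00675
pear: 0.8 × (1−0.6) × (1−0.8) × 0.2 = 0.0128
Highest score → pear.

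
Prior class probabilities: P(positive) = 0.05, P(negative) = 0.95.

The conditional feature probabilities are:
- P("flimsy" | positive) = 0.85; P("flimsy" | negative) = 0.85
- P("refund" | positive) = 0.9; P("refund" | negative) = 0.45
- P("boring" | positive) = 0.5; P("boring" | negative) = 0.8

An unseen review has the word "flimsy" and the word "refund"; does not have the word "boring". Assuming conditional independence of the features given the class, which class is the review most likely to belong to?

positive: 0.05 × 0.85 × 0.9 × (1−0.5) = 0.019125
negative: 0.95 × 0.85 × 0.45 × (1−0.8) = 0.072675
Highest score → negative.

negative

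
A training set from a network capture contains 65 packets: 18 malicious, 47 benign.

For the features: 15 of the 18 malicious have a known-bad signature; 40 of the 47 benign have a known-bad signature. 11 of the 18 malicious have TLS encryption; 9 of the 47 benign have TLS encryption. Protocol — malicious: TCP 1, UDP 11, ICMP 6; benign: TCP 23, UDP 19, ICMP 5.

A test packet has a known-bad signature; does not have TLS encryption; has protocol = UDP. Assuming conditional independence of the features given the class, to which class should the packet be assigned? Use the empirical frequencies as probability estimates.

malicious: (18/65) × (15/18) × (7/18) × (11/18) ≈ 0.0548433
benign: (47/65) × (40/47) × (38/47) × (19/47) ≈ 0.201135
Highest score → benign.

benign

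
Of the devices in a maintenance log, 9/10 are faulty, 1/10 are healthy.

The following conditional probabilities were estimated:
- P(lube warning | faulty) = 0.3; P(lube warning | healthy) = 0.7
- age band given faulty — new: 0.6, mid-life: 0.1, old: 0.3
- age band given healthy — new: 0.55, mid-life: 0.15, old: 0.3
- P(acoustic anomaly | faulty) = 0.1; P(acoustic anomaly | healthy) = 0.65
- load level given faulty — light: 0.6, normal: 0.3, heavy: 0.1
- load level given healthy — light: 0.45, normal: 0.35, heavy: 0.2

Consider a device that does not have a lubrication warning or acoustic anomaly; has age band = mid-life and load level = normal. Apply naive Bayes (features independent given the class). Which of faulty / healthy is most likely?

faulty

faulty: 0.9 × (1−0.3) × 0.1 × (1−0.1) × 0.3 = 0.01701
healthy: 0.1 × (1−0.7) × 0.15 × (1−0.65) × 0.35 = 0.00055125
Highest score → faulty.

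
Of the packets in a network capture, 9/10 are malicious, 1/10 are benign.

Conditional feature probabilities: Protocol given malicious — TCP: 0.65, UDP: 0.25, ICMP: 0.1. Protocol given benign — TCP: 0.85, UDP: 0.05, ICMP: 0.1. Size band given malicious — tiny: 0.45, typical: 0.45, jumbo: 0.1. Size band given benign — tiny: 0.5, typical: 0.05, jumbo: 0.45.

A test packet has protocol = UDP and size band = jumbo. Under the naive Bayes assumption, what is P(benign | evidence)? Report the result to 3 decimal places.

malicious: 0.9 × 0.25 × 0.1 = 0.0225
benign: 0.1 × 0.05 × 0.45 = 0.00225
P(benign | x) = 0.00225 / 0.02475 ≈ 0.091

0.091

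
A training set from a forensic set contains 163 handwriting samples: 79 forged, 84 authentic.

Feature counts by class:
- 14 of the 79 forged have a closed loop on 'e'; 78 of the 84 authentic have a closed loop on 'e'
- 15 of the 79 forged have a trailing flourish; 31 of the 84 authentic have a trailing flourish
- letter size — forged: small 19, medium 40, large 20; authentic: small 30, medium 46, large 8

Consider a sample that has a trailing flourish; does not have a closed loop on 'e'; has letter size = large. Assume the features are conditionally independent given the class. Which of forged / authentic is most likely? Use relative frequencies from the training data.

forged

forged: (79/163) × (65/79) × (15/79) × (20/79) ≈ 0.0191687
authentic: (84/163) × (6/84) × (31/84) × (8/84) ≈ 0.00129377
Highest score → forged.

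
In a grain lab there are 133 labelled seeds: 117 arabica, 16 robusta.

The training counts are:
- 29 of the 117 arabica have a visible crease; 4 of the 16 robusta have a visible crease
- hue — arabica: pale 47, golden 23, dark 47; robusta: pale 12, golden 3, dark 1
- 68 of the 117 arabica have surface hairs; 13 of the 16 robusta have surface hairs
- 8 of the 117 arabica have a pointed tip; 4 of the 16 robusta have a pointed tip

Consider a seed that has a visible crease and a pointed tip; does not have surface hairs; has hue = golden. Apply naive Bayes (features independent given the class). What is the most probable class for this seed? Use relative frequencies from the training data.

arabica

arabica: (117/133) × (29/117) × (23/117) × (49/117) × (8/117) ≈ 0.00122745
robusta: (16/133) × (4/16) × (3/16) × (3/16) × (4/16) ≈ 0.000264333
Highest score → arabica.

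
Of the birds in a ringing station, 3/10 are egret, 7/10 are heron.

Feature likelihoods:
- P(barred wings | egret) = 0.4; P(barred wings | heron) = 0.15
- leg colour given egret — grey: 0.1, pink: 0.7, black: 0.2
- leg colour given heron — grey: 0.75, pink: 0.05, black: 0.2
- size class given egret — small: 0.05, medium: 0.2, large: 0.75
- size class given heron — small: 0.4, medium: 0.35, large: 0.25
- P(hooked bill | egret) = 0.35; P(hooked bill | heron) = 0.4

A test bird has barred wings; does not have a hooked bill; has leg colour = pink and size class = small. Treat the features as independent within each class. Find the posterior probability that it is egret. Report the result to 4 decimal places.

0.6842

egret: 0.3 × 0.4 × 0.7 × 0.05 × (1−0.35) = 0.00273
heron: 0.7 × 0.15 × 0.05 × 0.4 × (1−0.4) = 0.00126
P(egret | x) = 0.00273 / 0.00399 ≈ 0.6842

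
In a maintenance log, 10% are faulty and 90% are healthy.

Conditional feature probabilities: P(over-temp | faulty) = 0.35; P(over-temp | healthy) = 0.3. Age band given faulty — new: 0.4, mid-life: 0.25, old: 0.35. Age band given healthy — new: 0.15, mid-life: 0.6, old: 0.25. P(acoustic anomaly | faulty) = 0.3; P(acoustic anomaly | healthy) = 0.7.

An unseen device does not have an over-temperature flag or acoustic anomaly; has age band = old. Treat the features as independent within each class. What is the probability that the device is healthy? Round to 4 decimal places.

0.7479

faulty: 0.1 × (1−0.35) × 0.35 × (1−0.3) = 0.015925
healthy: 0.9 × (1−0.3) × 0.25 × (1−0.7) = 0.04725
P(healthy | x) = 0.04725 / 0.063175 ≈ 0.7479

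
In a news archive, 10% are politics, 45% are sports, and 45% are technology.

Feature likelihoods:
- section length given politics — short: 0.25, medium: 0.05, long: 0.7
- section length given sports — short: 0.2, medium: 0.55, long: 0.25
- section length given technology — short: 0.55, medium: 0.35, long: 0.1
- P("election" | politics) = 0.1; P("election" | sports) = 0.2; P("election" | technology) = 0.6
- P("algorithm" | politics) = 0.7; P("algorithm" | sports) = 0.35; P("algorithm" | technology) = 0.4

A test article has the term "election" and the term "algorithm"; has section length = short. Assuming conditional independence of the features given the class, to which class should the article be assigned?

technology

politics: 0.1 × 0.25 × 0.1 × 0.7 = 0.00175
sports: 0.45 × 0.2 × 0.2 × 0.35 = 0.0063
technology: 0.45 × 0.55 × 0.6 × 0.4 = 0.0594
Highest score → technology.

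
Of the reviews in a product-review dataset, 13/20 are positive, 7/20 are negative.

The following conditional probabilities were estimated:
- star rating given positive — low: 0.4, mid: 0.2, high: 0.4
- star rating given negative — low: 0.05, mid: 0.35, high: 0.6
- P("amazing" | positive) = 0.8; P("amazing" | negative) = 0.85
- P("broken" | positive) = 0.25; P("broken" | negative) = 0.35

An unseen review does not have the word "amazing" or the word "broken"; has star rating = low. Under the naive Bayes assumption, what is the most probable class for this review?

positive: 0.65 × 0.4 × (1−0.8) × (1−0.25) = 0.039
negative: 0.35 × 0.05 × (1−0.85) × (1−0.35) = 0.00170625
Highest score → positive.

positive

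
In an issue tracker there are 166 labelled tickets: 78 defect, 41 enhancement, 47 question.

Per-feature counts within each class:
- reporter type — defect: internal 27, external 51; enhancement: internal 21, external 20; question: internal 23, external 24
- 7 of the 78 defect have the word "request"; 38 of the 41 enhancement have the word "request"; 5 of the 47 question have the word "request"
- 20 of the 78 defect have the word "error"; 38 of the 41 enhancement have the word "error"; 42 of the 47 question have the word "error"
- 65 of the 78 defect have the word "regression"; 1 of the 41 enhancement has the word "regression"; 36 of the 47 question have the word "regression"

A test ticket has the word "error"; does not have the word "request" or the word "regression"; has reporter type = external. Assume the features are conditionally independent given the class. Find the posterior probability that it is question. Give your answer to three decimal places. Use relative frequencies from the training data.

defect: (78/166) × (51/78) × (71/78) × (20/78) × (13/78) ≈ 0.0119512
enhancement: (41/166) × (20/41) × (3/41) × (38/41) × (40/41) ≈ 0.00797141
question: (47/166) × (24/47) × (42/47) × (42/47) × (11/47) ≈ 0.027021
P(question | x) = 0.027021 / 0.04694361 ≈ 0.576

0.576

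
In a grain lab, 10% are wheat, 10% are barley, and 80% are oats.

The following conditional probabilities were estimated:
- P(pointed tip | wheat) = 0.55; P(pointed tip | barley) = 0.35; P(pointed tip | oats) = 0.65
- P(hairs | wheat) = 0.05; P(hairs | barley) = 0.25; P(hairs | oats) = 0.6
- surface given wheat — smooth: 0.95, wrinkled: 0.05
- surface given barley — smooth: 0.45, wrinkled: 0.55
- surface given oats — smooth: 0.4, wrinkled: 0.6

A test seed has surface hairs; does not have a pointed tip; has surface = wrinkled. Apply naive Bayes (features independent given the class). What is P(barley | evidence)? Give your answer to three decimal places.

0.081

wheat: 0.1 × (1−0.55) × 0.05 × 0.05 = 0.0001125
barley: 0.1 × (1−0.35) × 0.25 × 0.55 = 0.0089375
oats: 0.8 × (1−0.65) × 0.6 × 0.6 = 0.1008
P(barley | x) = 0.0089375 / 0.10985 ≈ 0.081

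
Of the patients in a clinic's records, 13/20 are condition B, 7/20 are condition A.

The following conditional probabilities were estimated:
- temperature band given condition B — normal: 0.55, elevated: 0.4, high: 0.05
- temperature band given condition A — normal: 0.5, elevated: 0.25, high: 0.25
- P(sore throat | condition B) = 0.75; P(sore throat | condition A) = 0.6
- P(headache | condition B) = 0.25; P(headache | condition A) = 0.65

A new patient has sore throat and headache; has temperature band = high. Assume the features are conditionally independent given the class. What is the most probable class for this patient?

condition B: 0.65 × 0.05 × 0.75 × 0.25 = 0.00609375
condition A: 0.35 × 0.25 × 0.6 × 0.65 = 0.034125
Highest score → condition A.

condition A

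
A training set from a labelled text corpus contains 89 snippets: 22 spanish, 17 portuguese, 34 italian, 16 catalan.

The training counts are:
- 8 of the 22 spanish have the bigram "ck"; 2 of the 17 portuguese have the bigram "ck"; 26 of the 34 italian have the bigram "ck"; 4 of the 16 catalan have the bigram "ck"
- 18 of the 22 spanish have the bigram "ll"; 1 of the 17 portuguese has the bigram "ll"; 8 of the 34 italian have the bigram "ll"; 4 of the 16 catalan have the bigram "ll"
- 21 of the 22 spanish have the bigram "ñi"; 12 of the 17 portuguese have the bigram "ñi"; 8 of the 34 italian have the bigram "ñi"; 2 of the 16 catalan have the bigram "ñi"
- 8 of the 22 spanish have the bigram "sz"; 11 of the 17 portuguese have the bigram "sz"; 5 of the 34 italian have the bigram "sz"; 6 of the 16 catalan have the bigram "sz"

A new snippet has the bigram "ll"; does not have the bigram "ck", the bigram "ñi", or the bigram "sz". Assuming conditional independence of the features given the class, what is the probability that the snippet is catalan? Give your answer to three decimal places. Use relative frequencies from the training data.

spanish: (22/89) × (14/22) × (18/22) × (1/22) × (14/22) ≈ 0.00372281
portuguese: (17/89) × (15/17) × (1/17) × (5/17) × (6/17) ≈ 0.00102914
italian: (34/89) × (8/34) × (8/34) × (26/34) × (29/34) ≈ 0.0137951
catalan: (16/89) × (12/16) × (4/16) × (14/16) × (10/16) ≈ 0.018434
P(catalan | x) = 0.018434 / 0.03698105 ≈ 0.498

0.498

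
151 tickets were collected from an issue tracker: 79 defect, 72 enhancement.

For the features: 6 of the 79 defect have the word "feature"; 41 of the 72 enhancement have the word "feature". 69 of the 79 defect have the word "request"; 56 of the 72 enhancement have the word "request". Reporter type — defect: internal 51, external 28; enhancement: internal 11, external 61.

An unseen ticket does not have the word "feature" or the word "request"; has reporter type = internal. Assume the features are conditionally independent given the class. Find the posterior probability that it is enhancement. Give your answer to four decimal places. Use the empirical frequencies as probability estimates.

defect: (79/151) × (73/79) × (10/79) × (51/79) ≈ 0.0395059
enhancement: (72/151) × (31/72) × (16/72) × (11/72) ≈ 0.00696999
P(enhancement | x) = 0.00696999 / 0.04647589 ≈ 0.1500

0.1500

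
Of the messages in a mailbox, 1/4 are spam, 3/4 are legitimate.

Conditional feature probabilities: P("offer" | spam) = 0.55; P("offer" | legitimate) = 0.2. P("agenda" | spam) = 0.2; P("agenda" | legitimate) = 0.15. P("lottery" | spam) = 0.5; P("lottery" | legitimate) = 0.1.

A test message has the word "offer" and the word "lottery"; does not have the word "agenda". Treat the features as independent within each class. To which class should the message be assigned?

spam

spam: 0.25 × 0.55 × (1−0.2) × 0.5 = 0.055
legitimate: 0.75 × 0.2 × (1−0.15) × 0.1 = 0.01275
Highest score → spam.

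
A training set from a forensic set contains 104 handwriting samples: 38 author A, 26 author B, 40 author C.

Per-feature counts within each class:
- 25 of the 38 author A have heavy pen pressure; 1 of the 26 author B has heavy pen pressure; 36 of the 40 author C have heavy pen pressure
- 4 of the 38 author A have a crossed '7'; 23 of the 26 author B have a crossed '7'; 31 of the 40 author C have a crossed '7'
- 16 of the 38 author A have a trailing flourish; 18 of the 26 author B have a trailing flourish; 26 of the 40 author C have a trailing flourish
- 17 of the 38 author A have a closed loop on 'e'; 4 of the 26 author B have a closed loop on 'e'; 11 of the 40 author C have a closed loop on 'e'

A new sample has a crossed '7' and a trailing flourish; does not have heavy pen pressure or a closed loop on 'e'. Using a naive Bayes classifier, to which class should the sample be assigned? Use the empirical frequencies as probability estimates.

author A: (38/104) × (13/38) × (4/38) × (16/38) × (21/38) ≈ 0.00306167
author B: (26/104) × (25/26) × (23/26) × (18/26) × (22/26) ≈ 0.124569
author C: (40/104) × (4/40) × (31/40) × (26/40) × (29/40) = 0.014046875
Highest score → author B.

author B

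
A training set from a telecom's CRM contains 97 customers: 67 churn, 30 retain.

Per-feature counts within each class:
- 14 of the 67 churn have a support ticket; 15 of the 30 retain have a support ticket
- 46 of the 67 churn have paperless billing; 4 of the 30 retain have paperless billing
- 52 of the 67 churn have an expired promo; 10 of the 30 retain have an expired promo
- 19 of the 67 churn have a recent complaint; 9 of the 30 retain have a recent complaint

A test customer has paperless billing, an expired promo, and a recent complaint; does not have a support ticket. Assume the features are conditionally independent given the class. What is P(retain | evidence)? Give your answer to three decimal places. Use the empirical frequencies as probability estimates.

churn: (67/97) × (53/67) × (46/67) × (52/67) × (19/67) ≈ 0.0825647
retain: (30/97) × (15/30) × (4/30) × (10/30) × (9/30) ≈ 0.00206186
P(retain | x) = 0.00206186 / 0.08462656 ≈ 0.024

0.024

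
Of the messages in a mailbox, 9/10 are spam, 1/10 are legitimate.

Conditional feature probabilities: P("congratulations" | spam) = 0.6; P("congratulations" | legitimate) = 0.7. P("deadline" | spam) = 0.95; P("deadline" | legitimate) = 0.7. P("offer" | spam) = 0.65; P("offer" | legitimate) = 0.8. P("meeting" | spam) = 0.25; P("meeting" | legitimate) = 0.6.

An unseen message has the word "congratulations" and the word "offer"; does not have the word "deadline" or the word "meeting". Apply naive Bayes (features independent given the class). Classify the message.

spam

spam: 0.9 × 0.6 × (1−0.95) × 0.65 × (1−0.25) = 0.0131625
legitimate: 0.1 × 0.7 × (1−0.7) × 0.8 × (1−0.6) = 0.00672
Highest score → spam.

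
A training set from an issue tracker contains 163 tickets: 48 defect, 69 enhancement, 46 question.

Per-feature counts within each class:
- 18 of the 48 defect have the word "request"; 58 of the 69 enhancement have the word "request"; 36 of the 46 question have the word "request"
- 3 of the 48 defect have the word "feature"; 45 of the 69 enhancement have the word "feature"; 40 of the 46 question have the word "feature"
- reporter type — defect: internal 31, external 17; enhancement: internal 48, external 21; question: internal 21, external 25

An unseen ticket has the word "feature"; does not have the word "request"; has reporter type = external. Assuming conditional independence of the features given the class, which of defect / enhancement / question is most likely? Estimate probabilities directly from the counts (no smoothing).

defect: (48/163) × (30/48) × (3/48) × (17/48) ≈ 0.004074
enhancement: (69/163) × (11/69) × (45/69) × (21/69) ≈ 0.0133949
question: (46/163) × (10/46) × (40/46) × (25/46) ≈ 0.0289932
Highest score → question.

question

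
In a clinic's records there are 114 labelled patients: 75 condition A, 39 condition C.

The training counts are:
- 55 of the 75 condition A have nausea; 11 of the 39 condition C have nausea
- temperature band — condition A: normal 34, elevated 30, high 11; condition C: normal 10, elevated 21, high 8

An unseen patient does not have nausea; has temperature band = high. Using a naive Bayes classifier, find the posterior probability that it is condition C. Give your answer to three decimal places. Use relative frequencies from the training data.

0.662

condition A: (75/114) × (20/75) × (11/75) ≈ 0.025731
condition C: (39/114) × (28/39) × (8/39) ≈ 0.0503824
P(condition C | x) = 0.0503824 / 0.0761134 ≈ 0.662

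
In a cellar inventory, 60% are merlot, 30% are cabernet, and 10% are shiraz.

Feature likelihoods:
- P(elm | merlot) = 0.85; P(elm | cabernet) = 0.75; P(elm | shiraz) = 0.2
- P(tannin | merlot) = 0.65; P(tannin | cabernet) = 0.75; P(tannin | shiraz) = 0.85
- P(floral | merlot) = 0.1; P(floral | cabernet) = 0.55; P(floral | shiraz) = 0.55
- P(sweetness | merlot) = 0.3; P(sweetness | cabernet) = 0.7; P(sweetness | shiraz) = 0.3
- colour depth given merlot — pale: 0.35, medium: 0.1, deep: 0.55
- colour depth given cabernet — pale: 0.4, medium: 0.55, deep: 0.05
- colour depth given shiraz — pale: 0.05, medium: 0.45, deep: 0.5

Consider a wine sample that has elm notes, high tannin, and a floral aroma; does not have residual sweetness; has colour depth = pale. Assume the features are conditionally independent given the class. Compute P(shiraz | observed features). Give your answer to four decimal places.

merlot: 0.6 × 0.85 × 0.65 × 0.1 × (1−0.3) × 0.35 = 0.00812175
cabernet: 0.3 × 0.75 × 0.75 × 0.55 × (1−0.7) × 0.4 = 0.0111375
shiraz: 0.1 × 0.2 × 0.85 × 0.55 × (1−0.3) × 0.05 = 0.00032725
P(shiraz | x) = 0.00032725 / 0.0195865 ≈ 0.0167

0.0167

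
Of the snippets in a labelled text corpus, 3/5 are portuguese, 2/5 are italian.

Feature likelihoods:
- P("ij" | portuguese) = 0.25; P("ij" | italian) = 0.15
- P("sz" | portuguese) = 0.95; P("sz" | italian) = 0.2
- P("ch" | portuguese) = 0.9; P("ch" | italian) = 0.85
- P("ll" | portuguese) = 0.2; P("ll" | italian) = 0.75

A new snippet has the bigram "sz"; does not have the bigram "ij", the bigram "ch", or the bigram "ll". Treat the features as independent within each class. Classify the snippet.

portuguese: 0.6 × (1−0.25) × 0.95 × (1−0.9) × (1−0.2) = 0.0342
italian: 0.4 × (1−0.15) × 0.2 × (1−0.85) × (1−0.75) = 0.00255
Highest score → portuguese.

portuguese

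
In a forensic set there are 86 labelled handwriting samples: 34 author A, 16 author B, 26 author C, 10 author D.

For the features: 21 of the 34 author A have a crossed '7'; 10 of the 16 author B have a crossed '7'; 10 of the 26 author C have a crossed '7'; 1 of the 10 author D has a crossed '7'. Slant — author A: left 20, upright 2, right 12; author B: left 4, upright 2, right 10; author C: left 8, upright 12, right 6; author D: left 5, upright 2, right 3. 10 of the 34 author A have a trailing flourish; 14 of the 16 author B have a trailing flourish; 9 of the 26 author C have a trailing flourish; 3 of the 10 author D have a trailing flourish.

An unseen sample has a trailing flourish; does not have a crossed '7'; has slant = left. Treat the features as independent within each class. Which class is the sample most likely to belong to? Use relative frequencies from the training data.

author A

author A: (34/86) × (13/34) × (20/34) × (10/34) ≈ 0.0261527
author B: (16/86) × (6/16) × (4/16) × (14/16) ≈ 0.0152616
author C: (26/86) × (16/26) × (8/26) × (9/26) ≈ 0.0198156
author D: (10/86) × (9/10) × (5/10) × (3/10) ≈ 0.0156977
Highest score → author A.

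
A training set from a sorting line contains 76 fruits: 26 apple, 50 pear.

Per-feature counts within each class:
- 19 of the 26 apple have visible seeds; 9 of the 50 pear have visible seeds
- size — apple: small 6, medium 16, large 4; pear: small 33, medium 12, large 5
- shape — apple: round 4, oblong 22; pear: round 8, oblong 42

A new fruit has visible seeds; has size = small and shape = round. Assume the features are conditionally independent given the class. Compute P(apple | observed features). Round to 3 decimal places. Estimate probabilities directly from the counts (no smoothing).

apple: (26/76) × (19/26) × (6/26) × (4/26) ≈ 0.00887574
pear: (50/76) × (9/50) × (33/50) × (8/50) ≈ 0.0125053
P(apple | x) = 0.00887574 / 0.02138104 ≈ 0.415

0.415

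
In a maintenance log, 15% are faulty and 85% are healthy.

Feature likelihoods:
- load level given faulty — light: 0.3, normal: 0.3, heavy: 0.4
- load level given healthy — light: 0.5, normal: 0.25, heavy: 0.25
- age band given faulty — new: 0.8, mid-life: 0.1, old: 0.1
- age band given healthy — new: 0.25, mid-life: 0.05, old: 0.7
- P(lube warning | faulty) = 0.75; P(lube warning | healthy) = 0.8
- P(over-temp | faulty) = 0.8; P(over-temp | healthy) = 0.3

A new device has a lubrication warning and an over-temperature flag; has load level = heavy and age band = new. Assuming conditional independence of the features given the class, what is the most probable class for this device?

faulty: 0.15 × 0.4 × 0.8 × 0.75 × 0.8 = 0.0288
healthy: 0.85 × 0.25 × 0.25 × 0.8 × 0.3 = 0.01275
Highest score → faulty.

faulty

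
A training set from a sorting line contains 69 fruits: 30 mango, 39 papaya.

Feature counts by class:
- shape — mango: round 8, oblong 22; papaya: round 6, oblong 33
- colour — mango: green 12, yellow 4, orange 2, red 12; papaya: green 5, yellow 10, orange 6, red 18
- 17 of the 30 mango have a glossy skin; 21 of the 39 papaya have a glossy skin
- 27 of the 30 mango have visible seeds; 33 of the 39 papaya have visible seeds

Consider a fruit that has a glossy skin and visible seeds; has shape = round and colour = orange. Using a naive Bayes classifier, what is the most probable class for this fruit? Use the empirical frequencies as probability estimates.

mango: (30/69) × (8/30) × (2/30) × (17/30) × (27/30) ≈ 0.00394203
papaya: (39/69) × (6/39) × (6/39) × (21/39) × (33/39) ≈ 0.00609527
Highest score → papaya.

papaya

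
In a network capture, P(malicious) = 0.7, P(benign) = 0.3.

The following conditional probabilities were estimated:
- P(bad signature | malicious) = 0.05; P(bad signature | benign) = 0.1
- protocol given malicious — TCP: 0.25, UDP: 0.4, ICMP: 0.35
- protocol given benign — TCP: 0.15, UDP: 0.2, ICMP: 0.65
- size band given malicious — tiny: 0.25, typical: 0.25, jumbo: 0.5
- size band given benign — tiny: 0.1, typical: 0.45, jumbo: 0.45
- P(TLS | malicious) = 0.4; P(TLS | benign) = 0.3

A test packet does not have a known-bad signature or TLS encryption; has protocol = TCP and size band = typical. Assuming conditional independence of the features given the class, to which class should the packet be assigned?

malicious

malicious: 0.7 × (1−0.05) × 0.25 × 0.25 × (1−0.4) = 0.0249375
benign: 0.3 × (1−0.1) × 0.15 × 0.45 × (1−0.3) = 0.0127575
Highest score → malicious.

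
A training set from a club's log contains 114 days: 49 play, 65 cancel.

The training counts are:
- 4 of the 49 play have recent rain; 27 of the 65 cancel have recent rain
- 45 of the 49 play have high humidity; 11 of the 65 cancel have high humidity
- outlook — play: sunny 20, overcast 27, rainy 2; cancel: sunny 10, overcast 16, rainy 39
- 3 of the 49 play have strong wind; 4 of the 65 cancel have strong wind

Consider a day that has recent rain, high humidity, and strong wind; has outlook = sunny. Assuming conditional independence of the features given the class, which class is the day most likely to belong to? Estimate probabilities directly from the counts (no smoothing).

play

play: (49/114) × (4/49) × (45/49) × (20/49) × (3/49) ≈ 0.00080525
cancel: (65/114) × (27/65) × (11/65) × (10/65) × (4/65) ≈ 0.000379465
Highest score → play.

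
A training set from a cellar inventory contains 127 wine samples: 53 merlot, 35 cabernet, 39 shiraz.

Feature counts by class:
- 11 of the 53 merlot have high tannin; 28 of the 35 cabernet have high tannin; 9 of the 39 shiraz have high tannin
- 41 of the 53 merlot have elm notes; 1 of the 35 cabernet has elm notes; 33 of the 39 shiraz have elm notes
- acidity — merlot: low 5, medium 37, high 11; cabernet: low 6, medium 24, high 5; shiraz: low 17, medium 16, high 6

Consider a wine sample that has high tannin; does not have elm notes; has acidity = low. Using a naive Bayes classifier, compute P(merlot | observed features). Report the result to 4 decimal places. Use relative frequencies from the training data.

0.0427

merlot: (53/127) × (11/53) × (12/53) × (5/53) ≈ 0.00185007
cabernet: (35/127) × (28/35) × (34/35) × (6/35) ≈ 0.0367154
shiraz: (39/127) × (9/39) × (6/39) × (17/39) ≈ 0.00475236
P(merlot | x) = 0.00185007 / 0.04331783 ≈ 0.0427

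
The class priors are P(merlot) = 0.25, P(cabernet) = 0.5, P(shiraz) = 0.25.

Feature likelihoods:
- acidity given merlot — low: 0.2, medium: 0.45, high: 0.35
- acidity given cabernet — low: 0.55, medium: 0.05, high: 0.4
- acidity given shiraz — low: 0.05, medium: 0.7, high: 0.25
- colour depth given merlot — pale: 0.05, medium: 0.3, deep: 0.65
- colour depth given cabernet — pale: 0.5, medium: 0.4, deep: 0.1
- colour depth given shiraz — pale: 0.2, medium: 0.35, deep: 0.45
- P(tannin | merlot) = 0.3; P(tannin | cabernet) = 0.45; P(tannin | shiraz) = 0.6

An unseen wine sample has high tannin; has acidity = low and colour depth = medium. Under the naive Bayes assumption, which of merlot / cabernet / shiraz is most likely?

merlot: 0.25 × 0.2 × 0.3 × 0.3 = 0.0045
cabernet: 0.5 × 0.55 × 0.4 × 0.45 = 0.0495
shiraz: 0.25 × 0.05 × 0.35 × 0.6 = 0.002625
Highest score → cabernet.

cabernet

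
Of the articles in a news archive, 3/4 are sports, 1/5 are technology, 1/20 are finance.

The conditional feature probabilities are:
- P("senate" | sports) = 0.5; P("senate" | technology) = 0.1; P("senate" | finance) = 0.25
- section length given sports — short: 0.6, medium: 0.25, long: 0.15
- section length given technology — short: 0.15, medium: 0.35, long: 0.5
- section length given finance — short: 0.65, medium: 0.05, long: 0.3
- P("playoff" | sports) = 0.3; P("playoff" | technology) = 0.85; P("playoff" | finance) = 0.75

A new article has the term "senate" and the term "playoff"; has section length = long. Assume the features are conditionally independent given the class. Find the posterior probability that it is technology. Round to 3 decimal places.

0.302

sports: 0.75 × 0.5 × 0.15 × 0.3 = 0.016875
technology: 0.2 × 0.1 × 0.5 × 0.85 = 0.0085
finance: 0.05 × 0.25 × 0.3 × 0.75 = 0.0028125
P(technology | x) = 0.0085 / 0.0281875 ≈ 0.302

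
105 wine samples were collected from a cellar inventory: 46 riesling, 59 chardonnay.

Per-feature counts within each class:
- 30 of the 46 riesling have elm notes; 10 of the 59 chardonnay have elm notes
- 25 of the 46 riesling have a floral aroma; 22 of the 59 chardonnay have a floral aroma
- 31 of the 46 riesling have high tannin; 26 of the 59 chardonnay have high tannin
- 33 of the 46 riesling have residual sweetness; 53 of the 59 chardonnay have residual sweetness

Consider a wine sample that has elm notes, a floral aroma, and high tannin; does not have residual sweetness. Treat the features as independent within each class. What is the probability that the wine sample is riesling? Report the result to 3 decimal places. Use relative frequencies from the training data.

riesling: (46/105) × (30/46) × (25/46) × (31/46) × (13/46) ≈ 0.0295736
chardonnay: (59/105) × (10/59) × (22/59) × (26/59) × (6/59) ≈ 0.00159148
P(riesling | x) = 0.0295736 / 0.03116508 ≈ 0.949

0.949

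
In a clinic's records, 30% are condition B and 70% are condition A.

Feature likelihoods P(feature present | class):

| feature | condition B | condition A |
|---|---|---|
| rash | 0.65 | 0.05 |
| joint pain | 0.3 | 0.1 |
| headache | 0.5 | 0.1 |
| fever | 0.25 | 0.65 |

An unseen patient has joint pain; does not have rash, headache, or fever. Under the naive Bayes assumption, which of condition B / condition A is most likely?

condition A

condition B: 0.3 × (1−0.65) × 0.3 × (1−0.5) × (1−0.25) = 0.0118125
condition A: 0.7 × (1−0.05) × 0.1 × (1−0.1) × (1−0.65) = 0.0209475
Highest score → condition A.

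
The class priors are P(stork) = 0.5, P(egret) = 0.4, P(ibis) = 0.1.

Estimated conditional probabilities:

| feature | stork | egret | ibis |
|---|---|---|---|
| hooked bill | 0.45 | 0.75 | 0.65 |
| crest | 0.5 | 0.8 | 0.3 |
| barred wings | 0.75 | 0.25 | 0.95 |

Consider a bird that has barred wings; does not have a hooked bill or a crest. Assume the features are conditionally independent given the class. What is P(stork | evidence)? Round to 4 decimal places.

stork: 0.5 × (1−0.45) × (1−0.5) × 0.75 = 0.103125
egret: 0.4 × (1−0.75) × (1−0.8) × 0.25 = 0.005
ibis: 0.1 × (1−0.65) × (1−0.3) × 0.95 = 0.023275
P(stork | x) = 0.103125 / 0.1314 ≈ 0.7848

0.7848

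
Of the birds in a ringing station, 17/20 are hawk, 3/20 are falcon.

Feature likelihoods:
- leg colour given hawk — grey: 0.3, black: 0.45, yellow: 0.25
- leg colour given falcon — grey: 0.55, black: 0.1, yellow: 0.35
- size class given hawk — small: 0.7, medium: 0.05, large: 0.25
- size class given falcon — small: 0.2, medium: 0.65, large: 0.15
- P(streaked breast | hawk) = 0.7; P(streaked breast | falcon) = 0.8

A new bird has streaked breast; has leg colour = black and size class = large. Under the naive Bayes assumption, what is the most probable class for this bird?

hawk

hawk: 0.85 × 0.45 × 0.25 × 0.7 = 0.0669375
falcon: 0.15 × 0.1 × 0.15 × 0.8 = 0.0018
Highest score → hawk.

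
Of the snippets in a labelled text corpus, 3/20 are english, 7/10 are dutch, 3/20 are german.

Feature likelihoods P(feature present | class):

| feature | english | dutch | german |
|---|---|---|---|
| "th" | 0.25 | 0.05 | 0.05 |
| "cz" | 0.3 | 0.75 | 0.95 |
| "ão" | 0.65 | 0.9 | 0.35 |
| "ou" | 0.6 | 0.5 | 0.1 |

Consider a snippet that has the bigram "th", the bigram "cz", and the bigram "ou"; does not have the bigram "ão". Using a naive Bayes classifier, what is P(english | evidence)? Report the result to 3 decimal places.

english: 0.15 × 0.25 × 0.3 × (1−0.65) × 0.6 = 0.0023625
dutch: 0.7 × 0.05 × 0.75 × (1−0.9) × 0.5 = 0.0013125
german: 0.15 × 0.05 × 0.95 × (1−0.35) × 0.1 = 0.000463125
P(english | x) = 0.0023625 / 0.004138125 ≈ 0.571

0.571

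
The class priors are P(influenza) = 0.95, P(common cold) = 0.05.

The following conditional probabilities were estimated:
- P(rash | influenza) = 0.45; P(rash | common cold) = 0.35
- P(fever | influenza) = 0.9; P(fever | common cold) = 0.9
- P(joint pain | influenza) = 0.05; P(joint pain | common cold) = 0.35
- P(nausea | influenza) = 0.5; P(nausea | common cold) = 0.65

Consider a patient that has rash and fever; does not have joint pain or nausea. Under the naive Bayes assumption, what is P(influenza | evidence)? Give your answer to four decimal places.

0.9808

influenza: 0.95 × 0.45 × 0.9 × (1−0.05) × (1−0.5) = 0.18275625
common cold: 0.05 × 0.35 × 0.9 × (1−0.35) × (1−0.65) = 0.003583125
P(influenza | x) = 0.18275625 / 0.186339375 ≈ 0.9808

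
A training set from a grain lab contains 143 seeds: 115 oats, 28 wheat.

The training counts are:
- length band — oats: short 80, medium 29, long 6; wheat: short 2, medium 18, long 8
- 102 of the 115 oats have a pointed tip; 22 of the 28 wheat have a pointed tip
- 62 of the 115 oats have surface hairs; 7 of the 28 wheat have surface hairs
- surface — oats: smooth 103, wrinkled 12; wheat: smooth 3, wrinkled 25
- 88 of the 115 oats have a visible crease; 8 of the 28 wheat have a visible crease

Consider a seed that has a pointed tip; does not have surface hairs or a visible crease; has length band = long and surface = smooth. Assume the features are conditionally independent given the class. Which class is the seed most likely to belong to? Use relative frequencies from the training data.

oats

oats: (115/143) × (6/115) × (102/115) × (53/115) × (103/115) × (27/115) ≈ 0.00360662
wheat: (28/143) × (8/28) × (22/28) × (21/28) × (3/28) × (20/28) ≈ 0.00252299
Highest score → oats.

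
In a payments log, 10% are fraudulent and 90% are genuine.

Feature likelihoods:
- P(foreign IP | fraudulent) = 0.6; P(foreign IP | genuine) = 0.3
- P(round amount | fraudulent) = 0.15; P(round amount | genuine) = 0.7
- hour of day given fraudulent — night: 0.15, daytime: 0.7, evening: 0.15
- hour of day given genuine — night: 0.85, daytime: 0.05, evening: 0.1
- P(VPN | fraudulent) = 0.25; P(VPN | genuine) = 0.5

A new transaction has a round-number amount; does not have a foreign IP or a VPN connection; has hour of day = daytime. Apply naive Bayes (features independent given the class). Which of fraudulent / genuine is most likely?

genuine

fraudulent: 0.1 × (1−0.6) × 0.15 × 0.7 × (1−0.25) = 0.00315
genuine: 0.9 × (1−0.3) × 0.7 × 0.05 × (1−0.5) = 0.011025
Highest score → genuine.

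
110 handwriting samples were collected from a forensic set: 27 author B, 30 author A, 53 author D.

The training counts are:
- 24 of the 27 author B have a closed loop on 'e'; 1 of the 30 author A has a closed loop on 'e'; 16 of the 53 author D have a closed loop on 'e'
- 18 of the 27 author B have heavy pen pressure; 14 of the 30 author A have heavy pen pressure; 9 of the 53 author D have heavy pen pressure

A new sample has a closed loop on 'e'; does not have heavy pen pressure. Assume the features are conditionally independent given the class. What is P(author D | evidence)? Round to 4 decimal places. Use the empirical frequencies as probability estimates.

0.6089

author B: (27/110) × (24/27) × (9/27) ≈ 0.0727273
author A: (30/110) × (1/30) × (16/30) ≈ 0.00484848
author D: (53/110) × (16/53) × (44/53) ≈ 0.120755
P(author D | x) = 0.120755 / 0.19833078 ≈ 0.6089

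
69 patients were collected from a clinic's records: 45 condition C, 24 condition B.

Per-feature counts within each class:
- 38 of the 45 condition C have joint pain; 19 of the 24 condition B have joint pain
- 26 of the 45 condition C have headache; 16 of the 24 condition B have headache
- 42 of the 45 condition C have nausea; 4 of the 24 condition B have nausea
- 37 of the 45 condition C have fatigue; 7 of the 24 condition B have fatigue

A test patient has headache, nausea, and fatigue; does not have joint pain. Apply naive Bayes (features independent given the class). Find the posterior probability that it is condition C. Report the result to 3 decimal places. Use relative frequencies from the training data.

condition C: (45/69) × (7/45) × (26/45) × (42/45) × (37/45) ≈ 0.0449817
condition B: (24/69) × (5/24) × (16/24) × (4/24) × (7/24) ≈ 0.00234836
P(condition C | x) = 0.0449817 / 0.04733006 ≈ 0.950

0.950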